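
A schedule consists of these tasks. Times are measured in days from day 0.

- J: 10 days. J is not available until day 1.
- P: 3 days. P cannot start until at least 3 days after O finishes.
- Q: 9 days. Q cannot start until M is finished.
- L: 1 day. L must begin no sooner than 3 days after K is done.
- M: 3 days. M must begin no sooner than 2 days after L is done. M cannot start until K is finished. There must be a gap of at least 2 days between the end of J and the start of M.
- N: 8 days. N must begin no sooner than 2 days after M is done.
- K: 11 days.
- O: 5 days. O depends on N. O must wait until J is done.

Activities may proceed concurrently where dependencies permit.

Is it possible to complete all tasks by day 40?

No

Nothing blocks K, so it runs from day 0 to day 11.
After K (finishes day 11, plus 3-day gap → day 14), L can start at day 14 and finishes at day 15.
J cannot begin until its own release at day 1. It runs from day 1 to 1 + 10 = day 11.
M needs all of L (finishes day 15, plus 2-day gap → day 17); K (finishes day 11); J (finishes day 11, plus 2-day gap → day 13). That puts its earliest start at day 17; it finishes at 17 + 3 = day 20.
After M (finishes day 20), Q can start at day 20 and finishes at day 29.
After M (finishes day 20, plus 2-day gap → day 22), N can start at day 22 and finishes at day 30.
O cannot start until N (finishes day 30); J (finishes day 11). The controlling bound is day 30, so O finishes at 30 + 5 = day 35.
P cannot begin until O (finishes day 35, plus 3-day gap → day 38). It runs from day 38 to 38 + 3 = day 41.
The earliest everything can be done is day 41, which is after the deadline of 40, so it is not possible.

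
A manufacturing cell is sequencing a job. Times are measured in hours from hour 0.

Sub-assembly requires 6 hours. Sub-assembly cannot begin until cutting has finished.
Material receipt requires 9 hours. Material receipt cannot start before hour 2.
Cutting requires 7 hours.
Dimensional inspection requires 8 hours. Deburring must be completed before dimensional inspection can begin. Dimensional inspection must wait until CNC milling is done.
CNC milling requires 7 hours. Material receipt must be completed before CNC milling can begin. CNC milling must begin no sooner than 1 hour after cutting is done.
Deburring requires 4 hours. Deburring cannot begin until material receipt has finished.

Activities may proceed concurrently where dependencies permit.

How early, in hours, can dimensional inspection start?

18

Cutting can start immediately at hour 0; it finishes at hour 7.
Material receipt waits on its own release at hour 2, so it starts at hour 2 and finishes at 2 + 9 = hour 11.
CNC milling cannot start until material receipt (finishes hour 11); cutting (finishes hour 7, plus 1-hour gap → hour 8). The controlling bound is hour 11, so CNC milling finishes at 11 + 7 = hour 18.
Deburring waits on material receipt (finishes hour 11), so it starts at hour 11 and finishes at 11 + 4 = hour 15.
Dimensional inspection waits on deburring (finishes hour 15); CNC milling (finishes hour 18). The latest of these is hour 18, which is the earliest dimensional inspection can start.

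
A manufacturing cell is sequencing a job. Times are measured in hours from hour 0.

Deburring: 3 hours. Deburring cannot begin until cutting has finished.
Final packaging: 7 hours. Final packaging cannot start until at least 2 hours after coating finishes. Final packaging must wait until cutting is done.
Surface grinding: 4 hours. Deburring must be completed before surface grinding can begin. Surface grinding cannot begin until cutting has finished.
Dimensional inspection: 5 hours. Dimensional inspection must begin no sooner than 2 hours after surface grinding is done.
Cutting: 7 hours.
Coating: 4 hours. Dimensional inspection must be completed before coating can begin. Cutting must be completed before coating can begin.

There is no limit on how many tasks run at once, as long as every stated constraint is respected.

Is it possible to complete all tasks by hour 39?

Yes

Cutting has no prerequisites, so it starts at hour 0 and finishes at hour 7.
After cutting (finishes hour 7), deburring can start at hour 7 and finishes at hour 10.
Surface grinding cannot start until deburring (finishes hour 10); cutting (finishes hour 7). The controlling bound is hour 10, so surface grinding finishes at 10 + 4 = hour 14.
Dimensional inspection cannot begin until surface grinding (finishes hour 14, plus 2-hour gap → hour 16). It runs from hour 16 to 16 + 5 = hour 21.
Coating cannot start until dimensional inspection (finishes hour 21); cutting (finishes hour 7). The controlling bound is hour 21, so coating finishes at 21 + 4 = hour 25.
Final packaging needs all of coating (finishes hour 25, plus 2-hour gap → hour 27); cutting (finishes hour 7). That puts its earliest start at hour 27; it finishes at 27 + 7 = hour 34.
Every task is finished by hour 34, which is no later than the deadline of 39, so the schedule is feasible.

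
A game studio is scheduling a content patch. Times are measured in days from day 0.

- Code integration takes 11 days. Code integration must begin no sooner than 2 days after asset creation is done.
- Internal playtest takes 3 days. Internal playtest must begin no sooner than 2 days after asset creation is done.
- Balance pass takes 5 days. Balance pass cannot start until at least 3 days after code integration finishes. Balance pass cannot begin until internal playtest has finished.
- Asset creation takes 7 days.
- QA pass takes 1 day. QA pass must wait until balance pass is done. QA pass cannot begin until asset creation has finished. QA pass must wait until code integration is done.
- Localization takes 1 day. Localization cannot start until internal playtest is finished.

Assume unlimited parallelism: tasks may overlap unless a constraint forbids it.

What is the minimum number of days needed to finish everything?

Asset creation can start immediately at day 0; it finishes at day 7.
Internal playtest cannot begin until asset creation (finishes day 7, plus 2-day gap → day 9). It runs from day 9 to 9 + 3 = day 12.
After internal playtest (finishes day 12), localization can start at day 12 and finishes at day 13.
After asset creation (finishes day 7, plus 2-day gap → day 9), code integration can start at day 9 and finishes at day 20.
Balance pass needs all of code integration (finishes day 20, plus 3-day gap → day 23); internal playtest (finishes day 12). That puts its earliest start at day 23; it finishes at 23 + 5 = day 28.
QA pass needs all of balance pass (finishes day 28); asset creation (finishes day 7); code integration (finishes day 20). That puts its earliest start at day 28; it finishes at 28 + 1 = day 29.
All tasks are finished once the last one completes. Finish times: Asset creation at 7, Code integration at 20, Internal playtest at 12, Balance pass at 28, Localization at 13, QA pass at 29. The latest is day 29.

29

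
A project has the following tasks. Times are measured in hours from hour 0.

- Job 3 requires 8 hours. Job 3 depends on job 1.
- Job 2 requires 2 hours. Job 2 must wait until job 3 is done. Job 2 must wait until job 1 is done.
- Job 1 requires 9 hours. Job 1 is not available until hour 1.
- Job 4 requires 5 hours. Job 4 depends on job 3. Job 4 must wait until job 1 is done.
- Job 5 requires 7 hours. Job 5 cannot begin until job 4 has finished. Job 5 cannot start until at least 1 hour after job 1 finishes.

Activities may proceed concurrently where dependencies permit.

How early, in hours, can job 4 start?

18

After its own release at hour 1, job 1 can start at hour 1 and finishes at hour 10.
After job 1 (finishes hour 10), job 3 can start at hour 10 and finishes at hour 18.
Job 4 waits on job 3 (finishes hour 18); job 1 (finishes hour 10). The latest of these is hour 18, which is the earliest job 4 can start.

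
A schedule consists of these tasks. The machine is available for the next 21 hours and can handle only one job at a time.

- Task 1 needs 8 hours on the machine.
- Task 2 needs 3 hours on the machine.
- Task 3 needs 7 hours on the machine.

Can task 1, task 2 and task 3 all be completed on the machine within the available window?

Running back to back, the jobs need 8 + 3 + 7 = 18 hours on the machine.
Since 18 ≤ 21, they fit within the window.

Yes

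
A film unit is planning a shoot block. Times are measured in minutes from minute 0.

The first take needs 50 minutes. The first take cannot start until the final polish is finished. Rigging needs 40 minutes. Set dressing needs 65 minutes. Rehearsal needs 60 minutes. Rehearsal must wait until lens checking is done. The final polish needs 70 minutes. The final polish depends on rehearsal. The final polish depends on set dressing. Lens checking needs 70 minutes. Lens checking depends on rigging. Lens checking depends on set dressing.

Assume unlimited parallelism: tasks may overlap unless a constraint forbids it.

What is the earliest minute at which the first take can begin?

265

Set dressing can start immediately at minute 0; it finishes at minute 65.
Rigging has no prerequisites, so it starts at minute 0 and finishes at minute 40.
Lens checking cannot start until rigging (finishes minute 40); set dressing (finishes minute 65). The controlling bound is minute 65, so lens checking finishes at 65 + 70 = minute 135.
Rehearsal cannot begin until lens checking (finishes minute 135). It runs from minute 135 to 135 + 60 = minute 195.
The final polish cannot start until rehearsal (finishes minute 195); set dressing (finishes minute 65). The controlling bound is minute 195, so the final polish finishes at 195 + 70 = minute 265.
The first take waits on the final polish (finishes minute 265), so the earliest it can start is minute 265.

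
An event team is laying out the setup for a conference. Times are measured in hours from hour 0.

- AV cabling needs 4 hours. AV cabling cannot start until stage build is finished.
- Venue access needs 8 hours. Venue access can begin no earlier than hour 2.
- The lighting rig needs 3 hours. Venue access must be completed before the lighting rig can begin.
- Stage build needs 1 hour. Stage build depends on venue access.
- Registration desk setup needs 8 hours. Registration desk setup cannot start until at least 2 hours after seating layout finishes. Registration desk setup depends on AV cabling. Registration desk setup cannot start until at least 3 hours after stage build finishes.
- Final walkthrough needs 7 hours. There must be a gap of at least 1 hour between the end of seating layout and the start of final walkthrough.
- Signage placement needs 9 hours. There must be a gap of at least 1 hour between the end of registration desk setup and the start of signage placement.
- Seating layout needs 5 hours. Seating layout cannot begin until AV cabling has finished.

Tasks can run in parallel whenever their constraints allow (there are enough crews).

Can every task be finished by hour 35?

After its own release at hour 2, venue access can start at hour 2 and finishes at hour 10.
The lighting rig waits on venue access (finishes hour 10), so it starts at hour 10 and finishes at 10 + 3 = hour 13.
After venue access (finishes hour 10), stage build can start at hour 10 and finishes at hour 11.
AV cabling cannot begin until stage build (finishes hour 11). It runs from hour 11 to 11 + 4 = hour 15.
Seating layout waits on AV cabling (finishes hour 15), so it starts at hour 15 and finishes at 15 + 5 = hour 20.
After seating layout (finishes hour 20, plus 1-hour gap → hour 21), final walkthrough can start at hour 21 and finishes at hour 28.
Registration desk setup has to wait for seating layout (finishes hour 20, plus 2-hour gap → hour 22); AV cabling (finishes hour 15); stage build (finishes hour 11, plus 3-hour gap → hour 14). The latest of these is hour 22, so registration desk setup runs hour 22 to 22 + 8 = hour 30.
After registration desk setup (finishes hour 30, plus 1-hour gap → hour 31), signage placement can start at hour 31 and finishes at hour 40.
The earliest everything can be done is hour 40, which is after the deadline of 35, so it is not possible.

No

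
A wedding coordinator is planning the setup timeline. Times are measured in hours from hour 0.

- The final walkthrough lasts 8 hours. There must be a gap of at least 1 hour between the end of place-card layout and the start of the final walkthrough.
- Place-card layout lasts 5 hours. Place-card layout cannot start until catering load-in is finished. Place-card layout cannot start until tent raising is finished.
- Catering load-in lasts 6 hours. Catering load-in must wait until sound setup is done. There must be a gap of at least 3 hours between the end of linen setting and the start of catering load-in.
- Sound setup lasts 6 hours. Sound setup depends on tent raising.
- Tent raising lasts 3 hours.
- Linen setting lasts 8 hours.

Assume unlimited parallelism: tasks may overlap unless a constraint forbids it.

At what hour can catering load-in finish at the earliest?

Linen setting can start immediately at hour 0; it finishes at hour 8.
Tent raising has no prerequisites, so it starts at hour 0 and finishes at hour 3.
Sound setup waits on tent raising (finishes hour 3), so it starts at hour 3 and finishes at 3 + 6 = hour 9.
For catering load-in: sound setup (finishes hour 9); linen setting (finishes hour 8, plus 3-hour gap → hour 11). Taking the maximum gives a start of hour 11, and it finishes at 11 + 6 = hour 17.

17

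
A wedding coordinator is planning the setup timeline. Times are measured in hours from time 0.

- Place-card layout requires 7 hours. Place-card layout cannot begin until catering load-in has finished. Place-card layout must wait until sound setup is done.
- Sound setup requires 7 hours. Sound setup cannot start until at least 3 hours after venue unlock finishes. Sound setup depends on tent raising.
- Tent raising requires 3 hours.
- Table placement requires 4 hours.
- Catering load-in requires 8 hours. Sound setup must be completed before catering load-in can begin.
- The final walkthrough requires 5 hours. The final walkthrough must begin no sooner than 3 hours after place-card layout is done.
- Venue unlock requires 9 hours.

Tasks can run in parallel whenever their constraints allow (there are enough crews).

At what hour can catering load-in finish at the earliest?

27

Nothing blocks tent raising, so it runs from hour 0 to hour 3.
Venue unlock has no prerequisites, so it starts at hour 0 and finishes at hour 9.
For sound setup: venue unlock (finishes hour 9, plus 3-hour gap → hour 12); tent raising (finishes hour 3). Taking the maximum gives a start of hour 12, and it finishes at 12 + 7 = hour 19.
Catering load-in waits on sound setup (finishes hour 19), so it starts at hour 19 and finishes at 19 + 8 = hour 27.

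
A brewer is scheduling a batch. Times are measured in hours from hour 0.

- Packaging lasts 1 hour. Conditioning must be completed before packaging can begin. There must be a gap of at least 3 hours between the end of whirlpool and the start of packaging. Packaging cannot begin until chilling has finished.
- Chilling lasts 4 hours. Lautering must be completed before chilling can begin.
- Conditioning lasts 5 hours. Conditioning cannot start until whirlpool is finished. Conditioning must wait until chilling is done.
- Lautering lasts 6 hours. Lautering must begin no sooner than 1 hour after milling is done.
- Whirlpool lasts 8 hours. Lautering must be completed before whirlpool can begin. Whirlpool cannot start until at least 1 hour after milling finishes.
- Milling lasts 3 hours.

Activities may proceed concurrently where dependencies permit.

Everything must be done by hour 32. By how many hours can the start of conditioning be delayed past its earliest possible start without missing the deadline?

8

Milling has no prerequisites, so it starts at hour 0 and finishes at hour 3.
After milling (finishes hour 3, plus 1-hour gap → hour 4), lautering can start at hour 4 and finishes at hour 10.
Chilling cannot begin until lautering (finishes hour 10). It runs from hour 10 to 10 + 4 = hour 14.
Whirlpool cannot start until lautering (finishes hour 10); milling (finishes hour 3, plus 1-hour gap → hour 4). The controlling bound is hour 10, so whirlpool finishes at 10 + 8 = hour 18.
Conditioning cannot start until whirlpool (finishes hour 18); chilling (finishes hour 14). The controlling bound is hour 18, so conditioning finishes at 18 + 5 = hour 23.

Working backward from the deadline:
Packaging must finish by hour 32; it takes 1 hour, so it must start by 32 − 1 = hour 31.
Conditioning must finish before packaging (must start by hour 31). With a 5-hour duration, conditioning must start by 31 − 5 = hour 26.
So conditioning can start as early as hour 18 and as late as hour 26, giving 26 − 18 = 8 hours of slack.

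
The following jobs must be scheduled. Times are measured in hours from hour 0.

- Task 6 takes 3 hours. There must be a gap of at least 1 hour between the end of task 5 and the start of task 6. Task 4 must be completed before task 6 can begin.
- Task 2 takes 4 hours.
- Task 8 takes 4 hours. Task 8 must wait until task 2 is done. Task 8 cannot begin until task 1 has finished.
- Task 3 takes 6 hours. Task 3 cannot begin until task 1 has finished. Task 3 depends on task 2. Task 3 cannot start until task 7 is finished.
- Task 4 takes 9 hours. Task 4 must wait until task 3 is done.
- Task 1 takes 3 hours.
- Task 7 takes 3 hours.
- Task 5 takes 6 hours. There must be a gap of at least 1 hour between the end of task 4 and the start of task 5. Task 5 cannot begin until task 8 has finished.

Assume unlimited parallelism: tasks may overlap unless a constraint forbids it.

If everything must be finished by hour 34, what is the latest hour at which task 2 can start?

Nothing follows task 6; the deadline of hour 34 is its only limit. It must start by 34 − 3 = hour 31.
Since task 6 (must start by hour 31, minus 1-hour gap → hour 30) depends on it, task 5 must finish by hour 30. Backing off its 6-hour duration gives a latest start of hour 24.
Task 4 feeds task 5 (must start by hour 24, minus 1-hour gap → hour 23); task 6 (must start by hour 31). Taking the minimum, task 4 must finish by hour 23 and start by 23 − 9 = hour 14.
Task 3 must finish before task 4 (must start by hour 14). With a 6-hour duration, task 3 must start by 14 − 6 = hour 8.
Task 8 must finish before task 5 (must start by hour 24). With a 4-hour duration, task 8 must start by 24 − 4 = hour 20.
Task 2 feeds task 3 (must start by hour 8); task 8 (must start by hour 20). Taking the minimum, task 2 must finish by hour 8 and start by 8 − 4 = hour 4.

4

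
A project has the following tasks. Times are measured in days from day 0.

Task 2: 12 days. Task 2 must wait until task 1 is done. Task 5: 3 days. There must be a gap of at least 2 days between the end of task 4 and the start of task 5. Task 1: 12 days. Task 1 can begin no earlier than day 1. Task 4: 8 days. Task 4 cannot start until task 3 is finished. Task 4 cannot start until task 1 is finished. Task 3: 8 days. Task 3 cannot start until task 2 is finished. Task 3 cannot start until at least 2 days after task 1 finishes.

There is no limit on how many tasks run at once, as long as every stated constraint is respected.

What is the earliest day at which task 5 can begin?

Task 1 cannot begin until its own release at day 1. It runs from day 1 to 1 + 12 = day 13.
Task 2 waits on task 1 (finishes day 13), so it starts at day 13 and finishes at 13 + 12 = day 25.
Task 3 cannot start until task 2 (finishes day 25); task 1 (finishes day 13, plus 2-day gap → day 15). The controlling bound is day 25, so task 3 finishes at 25 + 8 = day 33.
For task 4: task 3 (finishes day 33); task 1 (finishes day 13). Taking the maximum gives a start of day 33, and it finishes at 33 + 8 = day 41.
Task 5 waits on task 4 (finishes day 41, plus 2-day gap → day 43), so the earliest it can start is day 43.

43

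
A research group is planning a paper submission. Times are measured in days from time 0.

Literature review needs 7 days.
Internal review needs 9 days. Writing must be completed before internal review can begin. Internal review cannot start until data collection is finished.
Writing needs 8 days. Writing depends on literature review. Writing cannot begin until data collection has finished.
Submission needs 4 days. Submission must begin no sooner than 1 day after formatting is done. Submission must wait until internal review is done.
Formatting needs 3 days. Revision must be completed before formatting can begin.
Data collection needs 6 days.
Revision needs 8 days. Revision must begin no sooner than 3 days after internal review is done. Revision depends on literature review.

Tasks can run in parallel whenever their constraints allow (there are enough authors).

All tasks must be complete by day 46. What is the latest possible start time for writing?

10

Submission must finish by day 46; it takes 4 days, so it must start by 46 − 4 = day 42.
Formatting has to be done before submission (must start by day 42, minus 1-day gap → day 41). That means finishing by day 41, i.e. starting by 41 − 3 = day 38.
Since formatting (must start by day 38) depends on it, revision must finish by day 38. Backing off its 8-day duration gives a latest start of day 30.
Internal review feeds revision (must start by day 30, minus 3-day gap → day 27); submission (must start by day 42). Taking the minimum, internal review must finish by day 27 and start by 27 − 9 = day 18.
Since internal review (must start by day 18) depends on it, writing must finish by day 18. Backing off its 8-day duration gives a latest start of day 10.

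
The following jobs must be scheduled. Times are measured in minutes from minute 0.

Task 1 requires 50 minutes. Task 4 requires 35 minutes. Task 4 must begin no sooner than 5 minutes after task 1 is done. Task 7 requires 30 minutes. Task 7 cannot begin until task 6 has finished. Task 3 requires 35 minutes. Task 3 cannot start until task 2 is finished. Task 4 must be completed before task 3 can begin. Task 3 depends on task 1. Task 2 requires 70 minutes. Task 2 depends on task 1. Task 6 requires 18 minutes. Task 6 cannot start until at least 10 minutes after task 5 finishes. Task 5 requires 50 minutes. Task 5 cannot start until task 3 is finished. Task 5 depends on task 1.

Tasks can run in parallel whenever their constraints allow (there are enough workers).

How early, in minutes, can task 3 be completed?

155

Task 1 has no prerequisites, so it starts at minute 0 and finishes at minute 50.
Task 4 waits on task 1 (finishes minute 50, plus 5-minute gap → minute 55), so it starts at minute 55 and finishes at 55 + 35 = minute 90.
Task 2 cannot begin until task 1 (finishes minute 50). It runs from minute 50 to 50 + 70 = minute 120.
Task 3 needs all of task 2 (finishes minute 120); task 4 (finishes minute 90); task 1 (finishes minute 50). That puts its earliest start at minute 120; it finishes at 120 + 35 = minute 155.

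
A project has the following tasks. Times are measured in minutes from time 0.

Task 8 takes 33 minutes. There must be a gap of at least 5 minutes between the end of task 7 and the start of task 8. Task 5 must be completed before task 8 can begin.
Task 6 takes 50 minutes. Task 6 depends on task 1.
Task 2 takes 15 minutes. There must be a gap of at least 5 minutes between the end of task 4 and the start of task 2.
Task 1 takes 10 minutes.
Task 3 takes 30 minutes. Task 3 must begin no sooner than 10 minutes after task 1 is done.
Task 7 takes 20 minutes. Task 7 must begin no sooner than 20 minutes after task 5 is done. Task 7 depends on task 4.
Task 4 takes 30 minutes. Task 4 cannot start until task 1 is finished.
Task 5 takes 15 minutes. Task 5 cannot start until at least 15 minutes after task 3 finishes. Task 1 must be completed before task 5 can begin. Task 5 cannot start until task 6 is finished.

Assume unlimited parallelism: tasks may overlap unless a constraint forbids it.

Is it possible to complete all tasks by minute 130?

Task 1 has no prerequisites, so it starts at minute 0 and finishes at minute 10.
After task 1 (finishes minute 10), task 6 can start at minute 10 and finishes at minute 60.
After task 1 (finishes minute 10), task 4 can start at minute 10 and finishes at minute 40.
After task 4 (finishes minute 40, plus 5-minute gap → minute 45), task 2 can start at minute 45 and finishes at minute 60.
Task 3 cannot begin until task 1 (finishes minute 10, plus 10-minute gap → minute 20). It runs from minute 20 to 20 + 30 = minute 50.
Task 5 has to wait for task 3 (finishes minute 50, plus 15-minute gap → minute 65); task 1 (finishes minute 10); task 6 (finishes minute 60). The latest of these is minute 65, so task 5 runs minute 65 to 65 + 15 = minute 80.
For task 7: task 5 (finishes minute 80, plus 20-minute gap → minute 100); task 4 (finishes minute 40). Taking the maximum gives a start of minute 100, and it finishes at 100 + 20 = minute 120.
Task 8 needs all of task 7 (finishes minute 120, plus 5-minute gap → minute 125); task 5 (finishes minute 80). That puts its earliest start at minute 125; it finishes at 125 + 33 = minute 158.
The earliest everything can be done is minute 158, which is after the deadline of 130, so it is not possible.

No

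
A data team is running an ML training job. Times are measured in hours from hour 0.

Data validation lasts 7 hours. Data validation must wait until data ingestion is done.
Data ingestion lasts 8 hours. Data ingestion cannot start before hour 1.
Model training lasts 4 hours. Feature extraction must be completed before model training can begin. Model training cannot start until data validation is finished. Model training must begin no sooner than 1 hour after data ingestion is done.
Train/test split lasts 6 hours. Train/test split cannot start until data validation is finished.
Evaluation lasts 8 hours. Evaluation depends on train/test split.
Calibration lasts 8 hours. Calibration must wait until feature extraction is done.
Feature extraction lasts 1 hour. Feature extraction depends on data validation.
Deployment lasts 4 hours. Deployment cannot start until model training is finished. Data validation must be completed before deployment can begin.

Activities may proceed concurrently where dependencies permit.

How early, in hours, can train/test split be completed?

Data ingestion waits on its own release at hour 1, so it starts at hour 1 and finishes at 1 + 8 = hour 9.
After data ingestion (finishes hour 9), data validation can start at hour 9 and finishes at hour 16.
Train/test split waits on data validation (finishes hour 16), so it starts at hour 16 and finishes at 16 + 6 = hour 22.

22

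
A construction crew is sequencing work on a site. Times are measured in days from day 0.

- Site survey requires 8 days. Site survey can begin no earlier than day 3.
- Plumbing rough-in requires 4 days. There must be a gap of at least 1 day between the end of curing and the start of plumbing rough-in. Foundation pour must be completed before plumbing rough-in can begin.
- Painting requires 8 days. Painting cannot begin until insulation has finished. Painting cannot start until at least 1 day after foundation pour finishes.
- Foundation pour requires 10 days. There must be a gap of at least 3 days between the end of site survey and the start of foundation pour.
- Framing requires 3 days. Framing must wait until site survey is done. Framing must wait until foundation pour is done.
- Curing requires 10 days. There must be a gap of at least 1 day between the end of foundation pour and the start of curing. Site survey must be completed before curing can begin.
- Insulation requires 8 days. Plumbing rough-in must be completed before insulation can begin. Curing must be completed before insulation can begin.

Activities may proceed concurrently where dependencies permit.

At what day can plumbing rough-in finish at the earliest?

Site survey cannot begin until its own release at day 3. It runs from day 3 to 3 + 8 = day 11.
After site survey (finishes day 11, plus 3-day gap → day 14), foundation pour can start at day 14 and finishes at day 24.
Curing has to wait for foundation pour (finishes day 24, plus 1-day gap → day 25); site survey (finishes day 11). The latest of these is day 25, so curing runs day 25 to 25 + 10 = day 35.
Plumbing rough-in has to wait for curing (finishes day 35, plus 1-day gap → day 36); foundation pour (finishes day 24). The latest of these is day 36, so plumbing rough-in runs day 36 to 36 + 4 = day 40.

40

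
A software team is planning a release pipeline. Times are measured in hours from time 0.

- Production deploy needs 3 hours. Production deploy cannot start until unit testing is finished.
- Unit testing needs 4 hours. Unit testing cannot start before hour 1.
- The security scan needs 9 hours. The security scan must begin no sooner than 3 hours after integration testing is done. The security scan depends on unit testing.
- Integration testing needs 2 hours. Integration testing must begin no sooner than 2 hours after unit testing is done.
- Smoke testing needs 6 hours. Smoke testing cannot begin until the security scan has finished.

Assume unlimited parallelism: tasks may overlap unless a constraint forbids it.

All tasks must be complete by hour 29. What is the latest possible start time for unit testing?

To finish by hour 29, smoke testing (duration 6) must start no later than hour 23.
The security scan must finish before smoke testing (must start by hour 23). With a 9-hour duration, the security scan must start by 23 − 9 = hour 14.
Integration testing feeds into the security scan (must start by hour 14, minus 3-hour gap → hour 11); so integration testing must finish by hour 11 and therefore start by hour 9.
Nothing follows production deploy; the deadline of hour 29 is its only limit. It must start by 29 − 3 = hour 26.
For unit testing: integration testing (must start by hour 9, minus 2-hour gap → hour 7); the security scan (must start by hour 14); production deploy (must start by hour 26). The most restrictive is hour 7; with a 4-hour duration, unit testing must start by hour 3.

3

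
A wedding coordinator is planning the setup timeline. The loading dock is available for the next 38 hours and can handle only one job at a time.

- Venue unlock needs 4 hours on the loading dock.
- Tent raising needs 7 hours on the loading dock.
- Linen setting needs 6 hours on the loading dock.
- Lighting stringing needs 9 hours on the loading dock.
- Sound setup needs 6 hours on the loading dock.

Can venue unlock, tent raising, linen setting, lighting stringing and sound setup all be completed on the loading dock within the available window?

Yes

Running back to back, the jobs need 4 + 7 + 6 + 9 + 6 = 32 hours on the loading dock.
Since 32 ≤ 38, they fit within the window.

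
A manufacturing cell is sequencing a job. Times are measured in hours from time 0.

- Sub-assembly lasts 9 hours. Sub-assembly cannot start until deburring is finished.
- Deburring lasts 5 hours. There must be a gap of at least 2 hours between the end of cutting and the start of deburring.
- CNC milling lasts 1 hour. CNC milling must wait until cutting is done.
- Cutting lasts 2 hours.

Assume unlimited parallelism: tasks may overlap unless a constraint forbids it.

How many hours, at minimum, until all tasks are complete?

Cutting can start immediately at hour 0; it finishes at hour 2.
CNC milling waits on cutting (finishes hour 2), so it starts at hour 2 and finishes at 2 + 1 = hour 3.
After cutting (finishes hour 2, plus 2-hour gap → hour 4), deburring can start at hour 4 and finishes at hour 9.
Sub-assembly waits on deburring (finishes hour 9), so it starts at hour 9 and finishes at 9 + 9 = hour 18.
All tasks are finished once the last one completes. Finish times: Cutting at 2, Deburring at 9, CNC milling at 3, Sub-assembly at 18. The latest is hour 18.

18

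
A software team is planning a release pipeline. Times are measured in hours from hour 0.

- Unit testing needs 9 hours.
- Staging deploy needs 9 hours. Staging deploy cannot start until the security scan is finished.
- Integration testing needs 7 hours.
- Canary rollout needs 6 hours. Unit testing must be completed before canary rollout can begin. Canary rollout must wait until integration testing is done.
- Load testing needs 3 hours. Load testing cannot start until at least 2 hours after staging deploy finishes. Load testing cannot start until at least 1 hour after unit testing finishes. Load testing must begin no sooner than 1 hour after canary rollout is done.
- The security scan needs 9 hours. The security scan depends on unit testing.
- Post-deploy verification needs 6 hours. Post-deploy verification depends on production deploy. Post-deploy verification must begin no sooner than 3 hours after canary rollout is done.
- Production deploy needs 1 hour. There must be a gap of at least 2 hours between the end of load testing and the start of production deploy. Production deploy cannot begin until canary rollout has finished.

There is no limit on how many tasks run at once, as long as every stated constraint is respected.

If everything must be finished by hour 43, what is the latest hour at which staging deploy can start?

To finish by hour 43, post-deploy verification (duration 6) must start no later than hour 37.
Production deploy has to be done before post-deploy verification (must start by hour 37). That means finishing by hour 37, i.e. starting by 37 − 1 = hour 36.
Load testing feeds into production deploy (must start by hour 36, minus 2-hour gap → hour 34); so load testing must finish by hour 34 and therefore start by hour 31.
Since load testing (must start by hour 31, minus 2-hour gap → hour 29) depends on it, staging deploy must finish by hour 29. Backing off its 9-hour duration gives a latest start of hour 20.

20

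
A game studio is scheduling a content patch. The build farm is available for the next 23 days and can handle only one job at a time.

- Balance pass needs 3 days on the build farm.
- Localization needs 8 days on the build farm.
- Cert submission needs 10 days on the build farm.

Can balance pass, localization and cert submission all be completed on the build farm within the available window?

Yes

Running back to back, the jobs need 3 + 8 + 10 = 21 days on the build farm.
Since 21 ≤ 23, they fit within the window.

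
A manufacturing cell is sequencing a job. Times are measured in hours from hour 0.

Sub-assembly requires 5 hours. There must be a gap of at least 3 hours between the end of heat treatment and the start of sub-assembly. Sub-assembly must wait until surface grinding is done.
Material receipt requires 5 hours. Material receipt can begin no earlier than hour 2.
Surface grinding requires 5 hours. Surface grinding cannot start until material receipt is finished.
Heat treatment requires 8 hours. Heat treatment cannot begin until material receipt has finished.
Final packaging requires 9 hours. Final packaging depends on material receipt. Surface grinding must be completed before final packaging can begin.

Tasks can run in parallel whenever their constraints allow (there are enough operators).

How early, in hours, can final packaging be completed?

21

After its own release at hour 2, material receipt can start at hour 2 and finishes at hour 7.
After material receipt (finishes hour 7), surface grinding can start at hour 7 and finishes at hour 12.
Final packaging cannot start until material receipt (finishes hour 7); surface grinding (finishes hour 12). The controlling bound is hour 12, so final packaging finishes at 12 + 9 = hour 21.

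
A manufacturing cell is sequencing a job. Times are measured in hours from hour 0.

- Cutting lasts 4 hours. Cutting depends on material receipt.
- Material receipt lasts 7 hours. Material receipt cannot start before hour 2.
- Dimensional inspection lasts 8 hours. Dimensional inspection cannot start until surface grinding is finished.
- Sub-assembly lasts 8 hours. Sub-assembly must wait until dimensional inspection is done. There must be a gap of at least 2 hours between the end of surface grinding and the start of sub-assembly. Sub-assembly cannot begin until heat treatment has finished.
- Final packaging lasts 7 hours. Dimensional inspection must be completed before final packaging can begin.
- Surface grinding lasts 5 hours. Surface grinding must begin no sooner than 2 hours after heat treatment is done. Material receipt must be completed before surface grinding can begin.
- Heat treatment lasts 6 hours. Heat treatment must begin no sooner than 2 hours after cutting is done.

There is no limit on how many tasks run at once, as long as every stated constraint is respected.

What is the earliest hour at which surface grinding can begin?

23

Material receipt cannot begin until its own release at hour 2. It runs from hour 2 to 2 + 7 = hour 9.
Cutting cannot begin until material receipt (finishes hour 9). It runs from hour 9 to 9 + 4 = hour 13.
Heat treatment waits on cutting (finishes hour 13, plus 2-hour gap → hour 15), so it starts at hour 15 and finishes at 15 + 6 = hour 21.
Surface grinding waits on heat treatment (finishes hour 21, plus 2-hour gap → hour 23); material receipt (finishes hour 9). The latest of these is hour 23, which is the earliest surface grinding can start.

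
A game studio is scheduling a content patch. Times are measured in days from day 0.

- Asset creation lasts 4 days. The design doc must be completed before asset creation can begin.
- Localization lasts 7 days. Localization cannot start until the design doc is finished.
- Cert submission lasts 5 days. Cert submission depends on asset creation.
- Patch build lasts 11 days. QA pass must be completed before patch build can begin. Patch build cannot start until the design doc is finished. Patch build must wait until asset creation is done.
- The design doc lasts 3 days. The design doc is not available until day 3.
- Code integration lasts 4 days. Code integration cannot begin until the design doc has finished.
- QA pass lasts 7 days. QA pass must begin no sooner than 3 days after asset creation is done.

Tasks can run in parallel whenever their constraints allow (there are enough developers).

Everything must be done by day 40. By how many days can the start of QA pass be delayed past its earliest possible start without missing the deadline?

9

The design doc cannot begin until its own release at day 3. It runs from day 3 to 3 + 3 = day 6.
Asset creation cannot begin until the design doc (finishes day 6). It runs from day 6 to 6 + 4 = day 10.
QA pass cannot begin until asset creation (finishes day 10, plus 3-day gap → day 13). It runs from day 13 to 13 + 7 = day 20.

Working backward from the deadline:
Patch build must finish by day 40; it takes 11 days, so it must start by 40 − 11 = day 29.
Since patch build (must start by day 29) depends on it, QA pass must finish by day 29. Backing off its 7-day duration gives a latest start of day 22.
So QA pass can start as early as day 13 and as late as day 22, giving 22 − 13 = 9 days of slack.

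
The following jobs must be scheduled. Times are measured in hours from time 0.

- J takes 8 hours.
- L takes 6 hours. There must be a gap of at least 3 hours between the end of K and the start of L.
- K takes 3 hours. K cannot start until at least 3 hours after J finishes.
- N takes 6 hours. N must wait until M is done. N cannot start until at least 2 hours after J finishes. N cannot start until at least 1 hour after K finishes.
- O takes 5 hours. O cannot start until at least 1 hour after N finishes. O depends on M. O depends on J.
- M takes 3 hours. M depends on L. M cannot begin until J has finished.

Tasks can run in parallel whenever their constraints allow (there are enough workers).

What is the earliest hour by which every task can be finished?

38

J can start immediately at hour 0; it finishes at hour 8.
After J (finishes hour 8, plus 3-hour gap → hour 11), K can start at hour 11 and finishes at hour 14.
L cannot begin until K (finishes hour 14, plus 3-hour gap → hour 17). It runs from hour 17 to 17 + 6 = hour 23.
For M: L (finishes hour 23); J (finishes hour 8). Taking the maximum gives a start of hour 23, and it finishes at 23 + 3 = hour 26.
N needs all of M (finishes hour 26); J (finishes hour 8, plus 2-hour gap → hour 10); K (finishes hour 14, plus 1-hour gap → hour 15). That puts its earliest start at hour 26; it finishes at 26 + 6 = hour 32.
O has to wait for N (finishes hour 32, plus 1-hour gap → hour 33); M (finishes hour 26); J (finishes hour 8). The latest of these is hour 33, so O runs hour 33 to 33 + 5 = hour 38.
All tasks are finished once the last one completes. Finish times: J at 8, K at 14, L at 23, M at 26, N at 32, O at 38. The latest is hour 38.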